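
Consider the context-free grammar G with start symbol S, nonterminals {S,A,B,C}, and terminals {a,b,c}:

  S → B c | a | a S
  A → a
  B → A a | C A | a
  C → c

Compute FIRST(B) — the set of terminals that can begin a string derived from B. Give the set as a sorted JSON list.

FIRST iteration:
round 1:
  A via A→a: +{a}
  B via B→A a: +{a}
  C via C→c: +{c}
  S via S→B c: +{a}
  S: {a}  A: {a}  B: {a}  C: {c}
round 2:
  B via B→C A: +{c}
  S via S→B c: +{c}
  S: {a,c}  A: {a}  B: {a,c}  C: {c}
round 3: done
  S: {a,c}  A: {a}  B: {a,c}  C: {c}

FIRST(B) = ["a", "c"]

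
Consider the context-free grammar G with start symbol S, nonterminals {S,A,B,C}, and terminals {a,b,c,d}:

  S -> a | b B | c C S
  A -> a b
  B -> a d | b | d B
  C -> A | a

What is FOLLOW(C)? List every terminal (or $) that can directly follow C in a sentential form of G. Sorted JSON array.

FIRST sets, iterate to fixpoint:
[1]
  A via A→a b: +{a}
  B via B→a d: +{a}
  B via B→b: +{b}
  B via B→d B: +{d}
  C via C→A: +{a}
  S via S→a: +{a}
  S via S→b B: +{b}
  S via S→c C S: +{c}
  FIRST[S]={a,b,c}  FIRST[A]={a}  FIRST[B]={a,b,d}  FIRST[C]={a}
[2] (no change)
  FIRST[S]={a,b,c}  FIRST[A]={a}  FIRST[B]={a,b,d}  FIRST[C]={a}

FOLLOW sets:
FOLLOW(S) := {$}
[1]
  S→b B: FOLLOW(B) ⊇ FOLLOW(S) ⊇ {$}; new: +{$}
  S→c C S: FOLLOW(C) ⊇ FIRST(S) = {a,b,c}; new: +{a,b,c}
  S: {$}  A: {}  B: {$}  C: {a,b,c}
[2]
  C→A: FOLLOW(A) ⊇ FOLLOW(C) ⊇ {a,b,c}; new: +{a,b,c}
  S: {$}  A: {a,b,c}  B: {$}  C: {a,b,c}
[3] done
  S: {$}  A: {a,b,c}  B: {$}  C: {a,b,c}

FOLLOW(C) = ["a", "b", "c"]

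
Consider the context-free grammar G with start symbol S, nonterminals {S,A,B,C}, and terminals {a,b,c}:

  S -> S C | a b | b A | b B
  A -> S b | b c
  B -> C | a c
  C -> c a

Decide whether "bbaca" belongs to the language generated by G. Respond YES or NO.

Convert to CNF:
  S -> S C | T0 A | T0 B | T2 T0
  A -> S T0 | T0 T1
  B -> T1 T2 | T2 T1
  C -> T1 T2
  T0 -> b
  T1 -> c
  T2 -> a

CYK fill:
  T[0,0] 'b' = {T0}  orig:{}
  T[1,1] 'b' = {T0}  orig:{}
  T[2,2] 'a' = {T2}  orig:{}
  T[3,3] 'c' = {T1}  orig:{}
  T[4,4] 'a' = {T2}  orig:{}
  T[0,1] 'bb' = ∅
  T[1,2] 'ba' = ∅
  T[2,3] 'ac' = {B}
  T[3,4] 'ca' = {B,C}
  T[0,2] 'bba' = ∅
  T[1,3] 'bac' = {S}
  T[2,4] 'aca' = ∅
  T[0,3] 'bbac' = ∅
  T[1,4] 'baca' = ∅
  T[0,4] 'bbaca' = ∅

S ∉ T[0,4] ⇒ NO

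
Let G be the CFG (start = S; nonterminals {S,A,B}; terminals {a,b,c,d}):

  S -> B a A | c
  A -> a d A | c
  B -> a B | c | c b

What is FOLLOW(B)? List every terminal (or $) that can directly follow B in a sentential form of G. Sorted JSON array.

FIRST sets, iterate to fixpoint:
pass 1:
  A via A→a d A: +{a}
  A via A→c: +{c}
  B via B→a B: +{a}
  B via B→c: +{c}
  S via S→B a A: +{a,c}
  FIRST[S]={a,c}  FIRST[A]={a,c}  FIRST[B]={a,c}
pass 2: — fixpoint
  FIRST[S]={a,c}  FIRST[A]={a,c}  FIRST[B]={a,c}

FOLLOW sets:
seed FOLLOW(S) with $
round 1:
  S→B a A: FOLLOW(B) ⊇ FIRST(a) = {a}; new: +{a}
  S→B a A: FOLLOW(A) ⊇ FOLLOW(S) ⊇ {$}; new: +{$}
  S: {$}  A: {$}  B: {a}
round 2: — fixpoint
  S: {$}  A: {$}  B: {a}

FOLLOW(B) = ["a"]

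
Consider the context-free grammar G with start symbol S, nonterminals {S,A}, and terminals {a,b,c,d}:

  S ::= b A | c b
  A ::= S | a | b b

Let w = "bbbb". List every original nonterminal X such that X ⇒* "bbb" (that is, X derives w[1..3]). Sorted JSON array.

Convert to CNF:
  S -> T0 A | T1 T0
  A -> T0 A | T0 T0 | T1 T0 | a
  T0 -> b
  T1 -> c

CYK fill — only the sub-triangle for w[1..3]:
  cell(1,1) b: {T0}  orig:{}
  cell(2,2) b: {T0}  orig:{}
  cell(3,3) b: {T0}  orig:{}
  cell(1,2) bb: {A}
  cell(2,3) bb: {A}
  cell(1,3) bbb: {A,S}

Original NTs in T[1,3] deriving "bbb": ["A", "S"]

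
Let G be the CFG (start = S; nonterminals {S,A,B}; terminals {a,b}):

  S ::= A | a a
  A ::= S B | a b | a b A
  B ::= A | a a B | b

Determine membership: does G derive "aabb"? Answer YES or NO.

CNF form of G:
  S -> S B | T0 T0 | T0 T1 | T0 X5
  A -> S B | T0 T1 | T0 X2
  B -> S B | T0 T1 | T0 X3 | T0 X4 | b
  T0 -> a
  T1 -> b
  X2 -> T1 A
  X3 -> T0 B
  X4 -> T1 A
  X5 -> T1 A

CYK table (by increasing span):
  [0..0]={T0}  "a"  orig:{}
  [1..1]={T0}  "a"  orig:{}
  [2..2]={B,T1}  "b"  orig:{B}
  [3..3]={B,T1}  "b"  orig:{B}
  [0..1]={S}  "aa"
  [1..2]={A,B,S,X3}  "ab"  orig:{A,B,S}
  [2..3]=∅  "bb"
  [0..2]={A,B,S,X3}  "aab"  orig:{A,B,S}
  [1..3]={A,B,S}  "abb"
  [0..3]={A,B,S,X3}  "aabb"  orig:{A,B,S}

S ∈ T[0,3] ⇒ YES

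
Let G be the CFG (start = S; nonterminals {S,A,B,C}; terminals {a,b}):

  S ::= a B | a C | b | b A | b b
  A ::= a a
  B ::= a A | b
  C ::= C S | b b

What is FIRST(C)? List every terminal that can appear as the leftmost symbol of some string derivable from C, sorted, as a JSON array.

FIRST iteration:
iter 1:
  A via A→a a: +{a}
  B via B→a A: +{a}
  B via B→b: +{b}
  C via C→b b: +{b}
  S via S→a B: +{a}
  S via S→b: +{b}
  S: {a,b}  A: {a}  B: {a,b}  C: {b}
iter 2: (stable)
  S: {a,b}  A: {a}  B: {a,b}  C: {b}

FIRST(C) = ["b"]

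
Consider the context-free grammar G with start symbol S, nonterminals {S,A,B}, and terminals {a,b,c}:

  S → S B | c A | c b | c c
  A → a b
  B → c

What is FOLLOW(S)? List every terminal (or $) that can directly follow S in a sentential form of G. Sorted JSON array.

FIRST sets, iterate to fixpoint:
iter 1:
  A via A→a b: +{a}
  B via B→c: +{c}
  S via S→c A: +{c}
  FIRST(S)={c}  FIRST(A)={a}  FIRST(B)={c}
iter 2: (stable)
  FIRST(S)={c}  FIRST(A)={a}  FIRST(B)={c}

FOLLOW iteration:
FOLLOW(S) := {$}
pass 1:
  S→S B: FOLLOW(S) ⊇ FIRST(B) = {c}; new: +{c}
  S→S B: FOLLOW(B) ⊇ FOLLOW(S) ⊇ {$,c}; new: +{$,c}
  S→c A: FOLLOW(A) ⊇ FOLLOW(S) ⊇ {$,c}; new: +{$,c}
  S: {$,c}  A: {$,c}  B: {$,c}
pass 2: — fixpoint
  S: {$,c}  A: {$,c}  B: {$,c}

FOLLOW(S) = ["$", "c"]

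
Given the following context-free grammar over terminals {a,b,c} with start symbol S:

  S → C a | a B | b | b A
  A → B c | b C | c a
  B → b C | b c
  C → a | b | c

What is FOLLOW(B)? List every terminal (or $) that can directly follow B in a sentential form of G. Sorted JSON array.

FIRST iteration:
[1]
  A via A→b C: +{b}
  A via A→c a: +{c}
  B via B→b C: +{b}
  C via C→a: +{a}
  C via C→b: +{b}
  C via C→c: +{c}
  S via S→C a: +{a,b,c}
  FIRST(S)={a,b,c}  FIRST(A)={b,c}  FIRST(B)={b}  FIRST(C)={a,b,c}
[2] — fixpoint
  FIRST(S)={a,b,c}  FIRST(A)={b,c}  FIRST(B)={b}  FIRST(C)={a,b,c}

FOLLOW sets:
initialize: $ ∈ FOLLOW(S)
iter 1:
  A→B c: FOLLOW(B) ⊇ FIRST(c) = {c}; new: +{c}
  B→b C: FOLLOW(C) ⊇ FOLLOW(B) ⊇ {c}; new: +{c}
  S→C a: FOLLOW(C) ⊇ FIRST(a) = {a}; new: +{a}
  S→a B: FOLLOW(B) ⊇ FOLLOW(S) ⊇ {$}; new: +{$}
  S→b A: FOLLOW(A) ⊇ FOLLOW(S) ⊇ {$}; new: +{$}
  S: {$}  A: {$}  B: {$,c}  C: {a,c}
iter 2:
  A→b C: FOLLOW(C) ⊇ FOLLOW(A) ⊇ {$}; new: +{$}
  S: {$}  A: {$}  B: {$,c}  C: {$,a,c}
iter 3: done
  S: {$}  A: {$}  B: {$,c}  C: {$,a,c}

FOLLOW(B) = ["$", "c"]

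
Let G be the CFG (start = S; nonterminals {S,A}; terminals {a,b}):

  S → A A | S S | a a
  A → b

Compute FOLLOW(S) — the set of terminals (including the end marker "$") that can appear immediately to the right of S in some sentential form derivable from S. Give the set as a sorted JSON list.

Compute FIRST by fixpoint:
pass 1:
  A via A→b: +{b}
  S via S→A A: +{b}
  S via S→a a: +{a}
  S: {a,b}  A: {b}
pass 2: — fixpoint
  S: {a,b}  A: {b}

FOLLOW sets:
FOLLOW(S) := {$}
pass 1:
  S→A A: FOLLOW(A) ⊇ FIRST(A) = {b}; new: +{b}
  S→A A: FOLLOW(A) ⊇ FOLLOW(S) ⊇ {$}; new: +{$}
  S→S S: FOLLOW(S) ⊇ FIRST(S) = {a,b}; new: +{a,b}
  FOLLOW(S)={$,a,b}  FOLLOW(A)={$,b}
pass 2:
  S→A A: FOLLOW(A) ⊇ FOLLOW(S) ⊇ {$,a,b}; new: +{a}
  FOLLOW(S)={$,a,b}  FOLLOW(A)={$,a,b}
pass 3: (no change)
  FOLLOW(S)={$,a,b}  FOLLOW(A)={$,a,b}

FOLLOW(S) = ["$", "a", "b"]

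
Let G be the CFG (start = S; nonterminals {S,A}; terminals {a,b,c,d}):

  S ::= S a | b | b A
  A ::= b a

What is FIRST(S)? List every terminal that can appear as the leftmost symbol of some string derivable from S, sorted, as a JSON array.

Compute FIRST by fixpoint:
pass 1:
  A via A→b a: +{b}
  S via S→b: +{b}
  FIRST[S]={b}  FIRST[A]={b}
pass 2: done
  FIRST[S]={b}  FIRST[A]={b}

FIRST(S) = ["b"]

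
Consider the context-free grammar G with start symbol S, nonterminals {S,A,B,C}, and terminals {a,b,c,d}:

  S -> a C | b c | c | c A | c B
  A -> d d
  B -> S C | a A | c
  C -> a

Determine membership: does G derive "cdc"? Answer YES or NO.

Convert to CNF:
  S -> T1 C | T2 T3 | T3 A | T3 B | c
  A -> T0 T0
  B -> S C | T1 A | c
  C -> a
  T0 -> d
  T1 -> a
  T2 -> b
  T3 -> c

Fill CYK table bottom-up:
  T[0,0] 'c' = {B,S,T3}  orig:{B,S}
  T[1,1] 'd' = {T0}  orig:{}
  T[2,2] 'c' = {B,S,T3}  orig:{B,S}
  T[0,1] 'cd' = ∅
  T[1,2] 'dc' = ∅
  T[0,2] 'cdc' = ∅

S ∉ T[0,2] ⇒ NO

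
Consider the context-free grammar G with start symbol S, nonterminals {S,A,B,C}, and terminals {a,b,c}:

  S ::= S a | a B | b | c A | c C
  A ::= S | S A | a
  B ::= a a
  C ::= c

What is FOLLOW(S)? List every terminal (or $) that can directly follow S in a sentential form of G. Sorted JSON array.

FIRST iteration:
iter 1:
  A via A→a: +{a}
  B via B→a a: +{a}
  C via C→c: +{c}
  S via S→a B: +{a}
  S via S→b: +{b}
  S via S→c A: +{c}
  FIRST[S]={a,b,c}  FIRST[A]={a}  FIRST[B]={a}  FIRST[C]={c}
iter 2:
  A via A→S: +{b,c}
  FIRST[S]={a,b,c}  FIRST[A]={a,b,c}  FIRST[B]={a}  FIRST[C]={c}
iter 3: (no change)
  FIRST[S]={a,b,c}  FIRST[A]={a,b,c}  FIRST[B]={a}  FIRST[C]={c}

FOLLOW sets:
seed FOLLOW(S) with $
[1]
  A→S A: FOLLOW(S) ⊇ FIRST(A) = {a,b,c}; new: +{a,b,c}
  S→a B: FOLLOW(B) ⊇ FOLLOW(S) ⊇ {$,a,b,c}; new: +{$,a,b,c}
  S→c A: FOLLOW(A) ⊇ FOLLOW(S) ⊇ {$,a,b,c}; new: +{$,a,b,c}
  S→c C: FOLLOW(C) ⊇ FOLLOW(S) ⊇ {$,a,b,c}; new: +{$,a,b,c}
  FOLLOW(S)={$,a,b,c}  FOLLOW(A)={$,a,b,c}  FOLLOW(B)={$,a,b,c}  FOLLOW(C)={$,a,b,c}
[2] (stable)
  FOLLOW(S)={$,a,b,c}  FOLLOW(A)={$,a,b,c}  FOLLOW(B)={$,a,b,c}  FOLLOW(C)={$,a,b,c}

FOLLOW(S) = ["$", "a", "b", "c"]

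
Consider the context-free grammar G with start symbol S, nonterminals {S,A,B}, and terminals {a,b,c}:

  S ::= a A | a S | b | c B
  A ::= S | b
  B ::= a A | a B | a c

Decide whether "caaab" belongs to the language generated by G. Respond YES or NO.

CNF form of G:
  S -> T0 A | T0 S | T1 B | b
  A -> T0 A | T0 S | T1 B | b
  B -> T0 A | T0 B | T0 T1
  T0 -> a
  T1 -> c

Fill CYK table bottom-up:
  [0..0]={T1}  "c"  orig:{}
  [1..1]={T0}  "a"  orig:{}
  [2..2]={T0}  "a"  orig:{}
  [3..3]={T0}  "a"  orig:{}
  [4..4]={A,S}  "b"
  [0..1]=∅  "ca"
  [1..2]=∅  "aa"
  [2..3]=∅  "aa"
  [3..4]={A,B,S}  "ab"
  [0..2]=∅  "caa"
  [1..3]=∅  "aaa"
  [2..4]={A,B,S}  "aab"
  [0..3]=∅  "caaa"
  [1..4]={A,B,S}  "aaab"
  [0..4]={A,S}  "caaab"

S ∈ T[0,4] ⇒ YES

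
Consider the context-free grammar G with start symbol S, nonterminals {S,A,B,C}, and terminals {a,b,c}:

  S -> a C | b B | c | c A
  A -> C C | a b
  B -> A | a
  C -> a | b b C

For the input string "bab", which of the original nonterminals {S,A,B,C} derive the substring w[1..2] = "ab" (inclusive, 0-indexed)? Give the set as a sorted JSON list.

CNF form of G:
  S -> T0 C | T1 B | T2 A | c
  A -> C C | T0 T1
  B -> C C | T0 T1 | a
  C -> T1 X3 | a
  T0 -> a
  T1 -> b
  T2 -> c
  X3 -> T1 C

CYK table (by increasing span) — only the sub-triangle for w[1..2]:
  cell(1,1) a: {B,C,T0}  orig:{B,C}
  cell(2,2) b: {T1}  orig:{}
  cell(1,2) ab: {A,B}

Original NTs in T[1,2] deriving "ab": ["A", "B"]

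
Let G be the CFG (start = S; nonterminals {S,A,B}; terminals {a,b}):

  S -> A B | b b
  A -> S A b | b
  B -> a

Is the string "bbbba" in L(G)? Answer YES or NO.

CNF form of G:
  S -> A B | T0 T0
  A -> S X1 | b
  B -> a
  T0 -> b
  X1 -> A T0

CYK table (by increasing span):
  T[0,0] 'b' = {A,T0}  orig:{A}
  T[1,1] 'b' = {A,T0}  orig:{A}
  T[2,2] 'b' = {A,T0}  orig:{A}
  T[3,3] 'b' = {A,T0}  orig:{A}
  T[4,4] 'a' = {B}
  T[0,1] 'bb' = {S,X1}  orig:{S}
  T[1,2] 'bb' = {S,X1}  orig:{S}
  T[2,3] 'bb' = {S,X1}  orig:{S}
  T[3,4] 'ba' = {S}
  T[0,2] 'bbb' = ∅
  T[1,3] 'bbb' = ∅
  T[2,4] 'bba' = ∅
  T[0,3] 'bbbb' = {A}
  T[1,4] 'bbba' = ∅
  T[0,4] 'bbbba' = {S}

S ∈ T[0,4] ⇒ YES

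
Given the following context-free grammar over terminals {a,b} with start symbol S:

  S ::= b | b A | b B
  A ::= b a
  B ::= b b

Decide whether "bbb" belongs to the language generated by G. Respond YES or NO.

Convert to CNF:
  S -> T0 A | T0 B | b
  A -> T0 T1
  B -> T0 T0
  T0 -> b
  T1 -> a

CYK table (by increasing span):
  cell(0,0) b: {S,T0}  orig:{S}
  cell(1,1) b: {S,T0}  orig:{S}
  cell(2,2) b: {S,T0}  orig:{S}
  cell(0,1) bb: {B}
  cell(1,2) bb: {B}
  cell(0,2) bbb: {S}

S ∈ T[0,2] ⇒ YES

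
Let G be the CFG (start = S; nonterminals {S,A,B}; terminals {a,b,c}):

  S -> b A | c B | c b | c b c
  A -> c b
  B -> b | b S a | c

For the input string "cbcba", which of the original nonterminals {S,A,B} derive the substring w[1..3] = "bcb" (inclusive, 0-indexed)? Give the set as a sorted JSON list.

CNF form of G:
  S -> T0 B | T0 T1 | T0 X4 | T1 A
  A -> T0 T1
  B -> T1 X3 | b | c
  T0 -> c
  T1 -> b
  T2 -> a
  X3 -> S T2
  X4 -> T1 T0

CYK table (by increasing span) — only the sub-triangle for w[1..3]:
  cell(1,1) b: {B,T1}  orig:{B}
  cell(2,2) c: {B,T0}  orig:{B}
  cell(3,3) b: {B,T1}  orig:{B}
  cell(1,2) bc: {X4}  orig:{}
  cell(2,3) cb: {A,S}
  cell(1,3) bcb: {S}

Original NTs in T[1,3] deriving "bcb": ["S"]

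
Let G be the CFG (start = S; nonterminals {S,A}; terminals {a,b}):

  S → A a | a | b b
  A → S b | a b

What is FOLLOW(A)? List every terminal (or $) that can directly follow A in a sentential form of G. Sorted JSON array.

FIRST iteration:
iter 1:
  A via A→a b: +{a}
  S via S→A a: +{a}
  S via S→b b: +{b}
  FIRST[S]={a,b}  FIRST[A]={a}
iter 2:
  A via A→S b: +{b}
  FIRST[S]={a,b}  FIRST[A]={a,b}
iter 3: — fixpoint
  FIRST[S]={a,b}  FIRST[A]={a,b}

FOLLOW iteration:
FOLLOW(S) := {$}
pass 1:
  A→S b: FOLLOW(S) ⊇ FIRST(b) = {b}; new: +{b}
  S→A a: FOLLOW(A) ⊇ FIRST(a) = {a}; new: +{a}
  S: {$,b}  A: {a}
pass 2: (no change)
  S: {$,b}  A: {a}

FOLLOW(A) = ["a"]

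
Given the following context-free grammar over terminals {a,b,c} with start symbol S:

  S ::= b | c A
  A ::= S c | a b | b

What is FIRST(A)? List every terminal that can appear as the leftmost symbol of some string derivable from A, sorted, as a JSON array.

Compute FIRST by fixpoint:
pass 1:
  A via A→a b: +{a}
  A via A→b: +{b}
  S via S→b: +{b}
  S via S→c A: +{c}
  FIRST(S)={b,c}  FIRST(A)={a,b}
pass 2:
  A via A→S c: +{c}
  FIRST(S)={b,c}  FIRST(A)={a,b,c}
pass 3: (no change)
  FIRST(S)={b,c}  FIRST(A)={a,b,c}

FIRST(A) = ["a", "b", "c"]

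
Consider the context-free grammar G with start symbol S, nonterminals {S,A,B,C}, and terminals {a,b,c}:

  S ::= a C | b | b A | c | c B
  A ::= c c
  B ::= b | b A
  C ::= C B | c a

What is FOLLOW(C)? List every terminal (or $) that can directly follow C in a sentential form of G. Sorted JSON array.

Compute FIRST by fixpoint:
iter 1:
  A via A→c c: +{c}
  B via B→b: +{b}
  C via C→c a: +{c}
  S via S→a C: +{a}
  S via S→b: +{b}
  S via S→c: +{c}
  FIRST[S]={a,b,c}  FIRST[A]={c}  FIRST[B]={b}  FIRST[C]={c}
iter 2: done
  FIRST[S]={a,b,c}  FIRST[A]={c}  FIRST[B]={b}  FIRST[C]={c}

FOLLOW iteration:
FOLLOW(S) := {$}
iter 1:
  C→C B: FOLLOW(C) ⊇ FIRST(B) = {b}; new: +{b}
  C→C B: FOLLOW(B) ⊇ FOLLOW(C) ⊇ {b}; new: +{b}
  S→a C: FOLLOW(C) ⊇ FOLLOW(S) ⊇ {$}; new: +{$}
  S→b A: FOLLOW(A) ⊇ FOLLOW(S) ⊇ {$}; new: +{$}
  S→c B: FOLLOW(B) ⊇ FOLLOW(S) ⊇ {$}; new: +{$}
  FOLLOW[S]={$}  FOLLOW[A]={$}  FOLLOW[B]={$,b}  FOLLOW[C]={$,b}
iter 2:
  B→b A: FOLLOW(A) ⊇ FOLLOW(B) ⊇ {$,b}; new: +{b}
  FOLLOW[S]={$}  FOLLOW[A]={$,b}  FOLLOW[B]={$,b}  FOLLOW[C]={$,b}
iter 3: done
  FOLLOW[S]={$}  FOLLOW[A]={$,b}  FOLLOW[B]={$,b}  FOLLOW[C]={$,b}

FOLLOW(C) = ["$", "b"]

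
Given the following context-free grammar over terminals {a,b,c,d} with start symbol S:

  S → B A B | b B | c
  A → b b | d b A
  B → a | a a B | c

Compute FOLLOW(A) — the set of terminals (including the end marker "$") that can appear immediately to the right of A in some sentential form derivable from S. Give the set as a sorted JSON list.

Compute FIRST by fixpoint:
iter 1:
  A via A→b b: +{b}
  A via A→d b A: +{d}
  B via B→a: +{a}
  B via B→c: +{c}
  S via S→B A B: +{a,c}
  S via S→b B: +{b}
  FIRST(S)={a,b,c}  FIRST(A)={b,d}  FIRST(B)={a,c}
iter 2: (no change)
  FIRST(S)={a,b,c}  FIRST(A)={b,d}  FIRST(B)={a,c}

Compute FOLLOW by fixpoint:
FOLLOW(S) := {$}
pass 1:
  S→B A B: FOLLOW(B) ⊇ FIRST(A) = {b,d}; new: +{b,d}
  S→B A B: FOLLOW(A) ⊇ FIRST(B) = {a,c}; new: +{a,c}
  S→B A B: FOLLOW(B) ⊇ FOLLOW(S) ⊇ {$}; new: +{$}
  FOLLOW(S)={$}  FOLLOW(A)={a,c}  FOLLOW(B)={$,b,d}
pass 2: done
  FOLLOW(S)={$}  FOLLOW(A)={a,c}  FOLLOW(B)={$,b,d}

FOLLOW(A) = ["a", "c"]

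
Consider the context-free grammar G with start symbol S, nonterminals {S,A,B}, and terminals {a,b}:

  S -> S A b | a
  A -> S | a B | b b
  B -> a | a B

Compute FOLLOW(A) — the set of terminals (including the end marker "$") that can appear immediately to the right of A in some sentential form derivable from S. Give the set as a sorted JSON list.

Compute FIRST by fixpoint:
round 1:
  A via A→a B: +{a}
  A via A→b b: +{b}
  B via B→a: +{a}
  S via S→a: +{a}
  FIRST(S)={a}  FIRST(A)={a,b}  FIRST(B)={a}
round 2: (stable)
  FIRST(S)={a}  FIRST(A)={a,b}  FIRST(B)={a}

Compute FOLLOW by fixpoint:
FOLLOW(S) := {$}
[1]
  S→S A b: FOLLOW(S) ⊇ FIRST(A) = {a,b}; new: +{a,b}
  S→S A b: FOLLOW(A) ⊇ FIRST(b) = {b}; new: +{b}
  FOLLOW(S)={$,a,b}  FOLLOW(A)={b}  FOLLOW(B)={}
[2]
  A→a B: FOLLOW(B) ⊇ FOLLOW(A) ⊇ {b}; new: +{b}
  FOLLOW(S)={$,a,b}  FOLLOW(A)={b}  FOLLOW(B)={b}
[3] — fixpoint
  FOLLOW(S)={$,a,b}  FOLLOW(A)={b}  FOLLOW(B)={b}

FOLLOW(A) = ["b"]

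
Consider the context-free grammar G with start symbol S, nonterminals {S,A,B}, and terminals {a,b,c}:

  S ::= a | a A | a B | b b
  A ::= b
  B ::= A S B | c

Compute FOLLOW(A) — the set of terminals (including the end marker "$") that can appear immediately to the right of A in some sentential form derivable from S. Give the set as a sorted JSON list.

FIRST sets, iterate to fixpoint:
pass 1:
  A via A→b: +{b}
  B via B→A S B: +{b}
  B via B→c: +{c}
  S via S→a: +{a}
  S via S→b b: +{b}
  FIRST[S]={a,b}  FIRST[A]={b}  FIRST[B]={b,c}
pass 2: (stable)
  FIRST[S]={a,b}  FIRST[A]={b}  FIRST[B]={b,c}

FOLLOW sets:
initialize: $ ∈ FOLLOW(S)
pass 1:
  B→A S B: FOLLOW(A) ⊇ FIRST(S) = {a,b}; new: +{a,b}
  B→A S B: FOLLOW(S) ⊇ FIRST(B) = {b,c}; new: +{b,c}
  S→a A: FOLLOW(A) ⊇ FOLLOW(S) ⊇ {$,b,c}; new: +{$,c}
  S→a B: FOLLOW(B) ⊇ FOLLOW(S) ⊇ {$,b,c}; new: +{$,b,c}
  FOLLOW[S]={$,b,c}  FOLLOW[A]={$,a,b,c}  FOLLOW[B]={$,b,c}
pass 2: — fixpoint
  FOLLOW[S]={$,b,c}  FOLLOW[A]={$,a,b,c}  FOLLOW[B]={$,b,c}

FOLLOW(A) = ["$", "a", "b", "c"]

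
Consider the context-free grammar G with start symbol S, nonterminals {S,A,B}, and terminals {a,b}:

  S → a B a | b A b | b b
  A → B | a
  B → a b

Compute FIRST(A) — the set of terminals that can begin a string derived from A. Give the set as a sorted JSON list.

Compute FIRST by fixpoint:
iter 1:
  A via A→a: +{a}
  B via B→a b: +{a}
  S via S→a B a: +{a}
  S via S→b A b: +{b}
  FIRST(S)={a,b}  FIRST(A)={a}  FIRST(B)={a}
iter 2: (no change)
  FIRST(S)={a,b}  FIRST(A)={a}  FIRST(B)={a}

FIRST(A) = ["a"]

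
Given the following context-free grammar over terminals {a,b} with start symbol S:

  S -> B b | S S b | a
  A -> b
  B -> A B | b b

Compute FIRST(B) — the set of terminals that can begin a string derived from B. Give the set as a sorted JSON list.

FIRST sets, iterate to fixpoint:
iter 1:
  A via A→b: +{b}
  B via B→A B: +{b}
  S via S→B b: +{b}
  S via S→a: +{a}
  S: {a,b}  A: {b}  B: {b}
iter 2: done
  S: {a,b}  A: {b}  B: {b}

FIRST(B) = ["b"]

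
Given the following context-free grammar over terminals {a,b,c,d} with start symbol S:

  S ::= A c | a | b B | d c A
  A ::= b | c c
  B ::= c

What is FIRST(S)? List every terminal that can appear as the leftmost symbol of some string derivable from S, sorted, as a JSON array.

FIRST iteration:
[1]
  A via A→b: +{b}
  A via A→c c: +{c}
  B via B→c: +{c}
  S via S→A c: +{b,c}
  S via S→a: +{a}
  S via S→d c A: +{d}
  S: {a,b,c,d}  A: {b,c}  B: {c}
[2] — fixpoint
  S: {a,b,c,d}  A: {b,c}  B: {c}

FIRST(S) = ["a", "b", "c", "d"]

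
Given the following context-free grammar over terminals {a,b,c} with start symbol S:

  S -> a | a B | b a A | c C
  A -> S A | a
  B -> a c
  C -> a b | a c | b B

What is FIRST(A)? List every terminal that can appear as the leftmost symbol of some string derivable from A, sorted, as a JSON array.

Compute FIRST by fixpoint:
[1]
  A via A→a: +{a}
  B via B→a c: +{a}
  C via C→a b: +{a}
  C via C→b B: +{b}
  S via S→a: +{a}
  S via S→b a A: +{b}
  S via S→c C: +{c}
  FIRST(S)={a,b,c}  FIRST(A)={a}  FIRST(B)={a}  FIRST(C)={a,b}
[2]
  A via A→S A: +{b,c}
  FIRST(S)={a,b,c}  FIRST(A)={a,b,c}  FIRST(B)={a}  FIRST(C)={a,b}
[3] done
  FIRST(S)={a,b,c}  FIRST(A)={a,b,c}  FIRST(B)={a}  FIRST(C)={a,b}

FIRST(A) = ["a", "b", "c"]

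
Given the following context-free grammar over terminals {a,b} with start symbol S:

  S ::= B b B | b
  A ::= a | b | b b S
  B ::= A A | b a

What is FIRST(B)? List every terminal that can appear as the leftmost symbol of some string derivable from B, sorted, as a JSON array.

Compute FIRST by fixpoint:
[1]
  A via A→a: +{a}
  A via A→b: +{b}
  B via B→A A: +{a,b}
  S via S→B b B: +{a,b}
  FIRST(S)={a,b}  FIRST(A)={a,b}  FIRST(B)={a,b}
[2] — fixpoint
  FIRST(S)={a,b}  FIRST(A)={a,b}  FIRST(B)={a,b}

FIRST(B) = ["a", "b"]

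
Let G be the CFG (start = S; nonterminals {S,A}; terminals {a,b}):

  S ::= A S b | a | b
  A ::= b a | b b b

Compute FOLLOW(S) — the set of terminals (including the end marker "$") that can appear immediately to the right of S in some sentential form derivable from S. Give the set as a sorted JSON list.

Compute FIRST by fixpoint:
[1]
  A via A→b a: +{b}
  S via S→A S b: +{b}
  S via S→a: +{a}
  FIRST(S)={a,b}  FIRST(A)={b}
[2] (no change)
  FIRST(S)={a,b}  FIRST(A)={b}

Compute FOLLOW by fixpoint:
initialize: $ ∈ FOLLOW(S)
pass 1:
  S→A S b: FOLLOW(A) ⊇ FIRST(S) = {a,b}; new: +{a,b}
  S→A S b: FOLLOW(S) ⊇ FIRST(b) = {b}; new: +{b}
  FOLLOW(S)={$,b}  FOLLOW(A)={a,b}
pass 2: (no change)
  FOLLOW(S)={$,b}  FOLLOW(A)={a,b}

FOLLOW(S) = ["$", "b"]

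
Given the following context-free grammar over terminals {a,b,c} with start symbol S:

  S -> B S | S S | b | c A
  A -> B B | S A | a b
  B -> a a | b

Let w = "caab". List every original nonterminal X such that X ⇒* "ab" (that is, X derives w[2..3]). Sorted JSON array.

Convert to CNF:
  S -> B S | S S | T2 A | b
  A -> B B | S A | T0 T1
  B -> T0 T0 | b
  T0 -> a
  T1 -> b
  T2 -> c

Fill CYK table bottom-up, restricted to cells inside w[2..3]:
  [2..2]={T0}  "a"  orig:{}
  [3..3]={B,S,T1}  "b"  orig:{B,S}
  [2..3]={A}  "ab"

Original NTs in T[2,3] deriving "ab": ["A"]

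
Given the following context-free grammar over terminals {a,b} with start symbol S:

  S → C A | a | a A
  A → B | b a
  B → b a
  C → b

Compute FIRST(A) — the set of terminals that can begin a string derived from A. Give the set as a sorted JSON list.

FIRST iteration:
round 1:
  A via A→b a: +{b}
  B via B→b a: +{b}
  C via C→b: +{b}
  S via S→C A: +{b}
  S via S→a: +{a}
  FIRST[S]={a,b}  FIRST[A]={b}  FIRST[B]={b}  FIRST[C]={b}
round 2: done
  FIRST[S]={a,b}  FIRST[A]={b}  FIRST[B]={b}  FIRST[C]={b}

FIRST(A) = ["b"]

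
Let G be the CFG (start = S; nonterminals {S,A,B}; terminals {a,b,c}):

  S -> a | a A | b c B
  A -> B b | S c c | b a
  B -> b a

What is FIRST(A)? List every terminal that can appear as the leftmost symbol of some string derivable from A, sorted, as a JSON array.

FIRST sets, iterate to fixpoint:
[1]
  A via A→b a: +{b}
  B via B→b a: +{b}
  S via S→a: +{a}
  S via S→b c B: +{b}
  FIRST[S]={a,b}  FIRST[A]={b}  FIRST[B]={b}
[2]
  A via A→S c c: +{a}
  FIRST[S]={a,b}  FIRST[A]={a,b}  FIRST[B]={b}
[3] (no change)
  FIRST[S]={a,b}  FIRST[A]={a,b}  FIRST[B]={b}

FIRST(A) = ["a", "b"]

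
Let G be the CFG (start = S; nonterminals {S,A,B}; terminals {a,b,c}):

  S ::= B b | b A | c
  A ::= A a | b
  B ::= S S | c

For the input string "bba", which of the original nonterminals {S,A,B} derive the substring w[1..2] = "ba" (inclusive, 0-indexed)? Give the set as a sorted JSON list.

CNF form of G:
  S -> B T1 | T1 A | c
  A -> A T0 | b
  B -> S S | c
  T0 -> a
  T1 -> b

CYK fill — only the sub-triangle for w[1..2]:
  cell(1,1) b: {A,T1}  orig:{A}
  cell(2,2) a: {T0}  orig:{}
  cell(1,2) ba: {A}

Original NTs in T[1,2] deriving "ba": ["A"]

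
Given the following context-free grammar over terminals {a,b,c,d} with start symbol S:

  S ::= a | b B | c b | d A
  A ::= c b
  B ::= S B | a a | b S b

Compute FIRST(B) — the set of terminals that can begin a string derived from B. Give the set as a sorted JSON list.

Compute FIRST by fixpoint:
iter 1:
  A via A→c b: +{c}
  B via B→a a: +{a}
  B via B→b S b: +{b}
  S via S→a: +{a}
  S via S→b B: +{b}
  S via S→c b: +{c}
  S via S→d A: +{d}
  FIRST(S)={a,b,c,d}  FIRST(A)={c}  FIRST(B)={a,b}
iter 2:
  B via B→S B: +{c,d}
  FIRST(S)={a,b,c,d}  FIRST(A)={c}  FIRST(B)={a,b,c,d}
iter 3: (stable)
  FIRST(S)={a,b,c,d}  FIRST(A)={c}  FIRST(B)={a,b,c,d}

FIRST(B) = ["a", "b", "c", "d"]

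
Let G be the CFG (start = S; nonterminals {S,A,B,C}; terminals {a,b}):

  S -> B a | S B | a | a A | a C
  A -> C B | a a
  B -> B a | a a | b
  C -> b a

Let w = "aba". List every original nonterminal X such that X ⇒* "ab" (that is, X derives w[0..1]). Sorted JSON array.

Convert to CNF:
  S -> B T0 | S B | T0 A | T0 C | a
  A -> C B | T0 T0
  B -> B T0 | T0 T0 | b
  C -> T1 T0
  T0 -> a
  T1 -> b

CYK fill (cells [i..j] with 0 ≤ i ≤ j ≤ 1 only):
  T[0,0] 'a' = {S,T0}  orig:{S}
  T[1,1] 'b' = {B,T1}  orig:{B}
  T[0,1] 'ab' = {S}

Original NTs in T[0,1] deriving "ab": ["S"]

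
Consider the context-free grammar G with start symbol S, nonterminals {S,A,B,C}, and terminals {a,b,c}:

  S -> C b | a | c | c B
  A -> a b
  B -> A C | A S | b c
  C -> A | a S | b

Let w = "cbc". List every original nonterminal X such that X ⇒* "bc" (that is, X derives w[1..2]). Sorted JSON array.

CNF form of G:
  S -> C T1 | T2 B | a | c
  A -> T0 T1
  B -> A C | A S | T1 T2
  C -> T0 S | T0 T1 | b
  T0 -> a
  T1 -> b
  T2 -> c

CYK table (by increasing span) — only the sub-triangle for w[1..2]:
  [1..1]={C,T1}  "b"  orig:{C}
  [2..2]={S,T2}  "c"  orig:{S}
  [1..2]={B}  "bc"

Original NTs in T[1,2] deriving "bc": ["B"]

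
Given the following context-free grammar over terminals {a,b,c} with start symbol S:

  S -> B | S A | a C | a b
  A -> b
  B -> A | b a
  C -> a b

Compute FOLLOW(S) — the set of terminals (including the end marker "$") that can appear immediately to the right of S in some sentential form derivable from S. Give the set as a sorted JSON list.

Compute FIRST by fixpoint:
iter 1:
  A via A→b: +{b}
  B via B→A: +{b}
  C via C→a b: +{a}
  S via S→B: +{b}
  S via S→a C: +{a}
  FIRST[S]={a,b}  FIRST[A]={b}  FIRST[B]={b}  FIRST[C]={a}
iter 2: (stable)
  FIRST[S]={a,b}  FIRST[A]={b}  FIRST[B]={b}  FIRST[C]={a}

FOLLOW sets:
seed FOLLOW(S) with $
pass 1:
  S→B: FOLLOW(B) ⊇ FOLLOW(S) ⊇ {$}; new: +{$}
  S→S A: FOLLOW(S) ⊇ FIRST(A) = {b}; new: +{b}
  S→S A: FOLLOW(A) ⊇ FOLLOW(S) ⊇ {$,b}; new: +{$,b}
  S→a C: FOLLOW(C) ⊇ FOLLOW(S) ⊇ {$,b}; new: +{$,b}
  FOLLOW(S)={$,b}  FOLLOW(A)={$,b}  FOLLOW(B)={$}  FOLLOW(C)={$,b}
pass 2:
  S→B: FOLLOW(B) ⊇ FOLLOW(S) ⊇ {$,b}; new: +{b}
  FOLLOW(S)={$,b}  FOLLOW(A)={$,b}  FOLLOW(B)={$,b}  FOLLOW(C)={$,b}
pass 3: (stable)
  FOLLOW(S)={$,b}  FOLLOW(A)={$,b}  FOLLOW(B)={$,b}  FOLLOW(C)={$,b}

FOLLOW(S) = ["$", "b"]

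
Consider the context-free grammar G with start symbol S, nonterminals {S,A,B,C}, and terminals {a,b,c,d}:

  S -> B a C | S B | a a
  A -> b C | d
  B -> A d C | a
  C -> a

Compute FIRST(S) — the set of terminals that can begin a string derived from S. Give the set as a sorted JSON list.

Compute FIRST by fixpoint:
[1]
  A via A→b C: +{b}
  A via A→d: +{d}
  B via B→A d C: +{b,d}
  B via B→a: +{a}
  C via C→a: +{a}
  S via S→B a C: +{a,b,d}
  S: {a,b,d}  A: {b,d}  B: {a,b,d}  C: {a}
[2] — fixpoint
  S: {a,b,d}  A: {b,d}  B: {a,b,d}  C: {a}

FIRST(S) = ["a", "b", "d"]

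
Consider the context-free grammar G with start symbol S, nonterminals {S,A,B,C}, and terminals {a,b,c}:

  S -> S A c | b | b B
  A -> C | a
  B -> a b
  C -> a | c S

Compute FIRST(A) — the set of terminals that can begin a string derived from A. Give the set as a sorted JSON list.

FIRST iteration:
pass 1:
  A via A→a: +{a}
  B via B→a b: +{a}
  C via C→a: +{a}
  C via C→c S: +{c}
  S via S→b: +{b}
  S: {b}  A: {a}  B: {a}  C: {a,c}
pass 2:
  A via A→C: +{c}
  S: {b}  A: {a,c}  B: {a}  C: {a,c}
pass 3: (no change)
  S: {b}  A: {a,c}  B: {a}  C: {a,c}

FIRST(A) = ["a", "c"]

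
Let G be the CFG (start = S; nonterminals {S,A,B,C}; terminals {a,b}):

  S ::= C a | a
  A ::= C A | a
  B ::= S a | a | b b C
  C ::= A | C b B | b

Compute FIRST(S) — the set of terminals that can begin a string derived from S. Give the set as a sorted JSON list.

Compute FIRST by fixpoint:
[1]
  A via A→a: +{a}
  B via B→a: +{a}
  B via B→b b C: +{b}
  C via C→A: +{a}
  C via C→b: +{b}
  S via S→C a: +{a,b}
  FIRST(S)={a,b}  FIRST(A)={a}  FIRST(B)={a,b}  FIRST(C)={a,b}
[2]
  A via A→C A: +{b}
  FIRST(S)={a,b}  FIRST(A)={a,b}  FIRST(B)={a,b}  FIRST(C)={a,b}
[3] — fixpoint
  FIRST(S)={a,b}  FIRST(A)={a,b}  FIRST(B)={a,b}  FIRST(C)={a,b}

FIRST(S) = ["a", "b"]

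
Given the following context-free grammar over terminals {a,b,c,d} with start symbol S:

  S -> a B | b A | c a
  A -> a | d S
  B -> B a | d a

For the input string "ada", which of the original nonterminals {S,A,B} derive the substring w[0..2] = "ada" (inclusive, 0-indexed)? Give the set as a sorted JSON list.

Convert to CNF:
  S -> T1 B | T2 A | T3 T1
  A -> T0 S | a
  B -> B T1 | T0 T1
  T0 -> d
  T1 -> a
  T2 -> b
  T3 -> c

CYK table (by increasing span), restricted to cells inside w[0..2]:
  [0..0]={A,T1}  "a"  orig:{A}
  [1..1]={T0}  "d"  orig:{}
  [2..2]={A,T1}  "a"  orig:{A}
  [0..1]=∅  "ad"
  [1..2]={B}  "da"
  [0..2]={S}  "ada"

Original NTs in T[0,2] deriving "ada": ["S"]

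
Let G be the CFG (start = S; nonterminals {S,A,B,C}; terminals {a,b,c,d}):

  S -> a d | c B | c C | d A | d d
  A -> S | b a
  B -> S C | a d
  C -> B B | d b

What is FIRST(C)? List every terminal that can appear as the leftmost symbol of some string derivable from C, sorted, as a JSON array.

Compute FIRST by fixpoint:
round 1:
  A via A→b a: +{b}
  B via B→a d: +{a}
  C via C→B B: +{a}
  C via C→d b: +{d}
  S via S→a d: +{a}
  S via S→c B: +{c}
  S via S→d A: +{d}
  FIRST[S]={a,c,d}  FIRST[A]={b}  FIRST[B]={a}  FIRST[C]={a,d}
round 2:
  A via A→S: +{a,c,d}
  B via B→S C: +{c,d}
  C via C→B B: +{c}
  FIRST[S]={a,c,d}  FIRST[A]={a,b,c,d}  FIRST[B]={a,c,d}  FIRST[C]={a,c,d}
round 3: (no change)
  FIRST[S]={a,c,d}  FIRST[A]={a,b,c,d}  FIRST[B]={a,c,d}  FIRST[C]={a,c,d}

FIRST(C) = ["a", "c", "d"]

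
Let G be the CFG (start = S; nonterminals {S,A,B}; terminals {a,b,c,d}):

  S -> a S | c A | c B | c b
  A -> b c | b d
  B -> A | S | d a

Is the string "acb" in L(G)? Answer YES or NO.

CNF form of G:
  S -> T1 A | T1 B | T1 T0 | T3 S
  A -> T0 T1 | T0 T2
  B -> T0 T1 | T0 T2 | T1 A | T1 B | T1 T0 | T2 T3 | T3 S
  T0 -> b
  T1 -> c
  T2 -> d
  T3 -> a

Fill CYK table bottom-up:
  T[0,0] 'a' = {T3}  orig:{}
  T[1,1] 'c' = {T1}  orig:{}
  T[2,2] 'b' = {T0}  orig:{}
  T[0,1] 'ac' = ∅
  T[1,2] 'cb' = {B,S}
  T[0,2] 'acb' = {B,S}

S ∈ T[0,2] ⇒ YES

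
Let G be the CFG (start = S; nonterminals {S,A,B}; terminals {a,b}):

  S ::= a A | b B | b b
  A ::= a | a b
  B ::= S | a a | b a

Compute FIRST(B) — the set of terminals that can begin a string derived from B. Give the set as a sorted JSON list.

FIRST sets, iterate to fixpoint:
[1]
  A via A→a: +{a}
  B via B→a a: +{a}
  B via B→b a: +{b}
  S via S→a A: +{a}
  S via S→b B: +{b}
  S: {a,b}  A: {a}  B: {a,b}
[2] — fixpoint
  S: {a,b}  A: {a}  B: {a,b}

FIRST(B) = ["a", "b"]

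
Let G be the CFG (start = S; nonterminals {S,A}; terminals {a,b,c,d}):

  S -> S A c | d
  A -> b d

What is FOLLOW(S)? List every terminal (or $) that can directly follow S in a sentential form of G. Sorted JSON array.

Compute FIRST by fixpoint:
iter 1:
  A via A→b d: +{b}
  S via S→d: +{d}
  S: {d}  A: {b}
iter 2: done
  S: {d}  A: {b}

FOLLOW sets:
seed FOLLOW(S) with $
pass 1:
  S→S A c: FOLLOW(S) ⊇ FIRST(A) = {b}; new: +{b}
  S→S A c: FOLLOW(A) ⊇ FIRST(c) = {c}; new: +{c}
  FOLLOW[S]={$,b}  FOLLOW[A]={c}
pass 2: — fixpoint
  FOLLOW[S]={$,b}  FOLLOW[A]={c}

FOLLOW(S) = ["$", "b"]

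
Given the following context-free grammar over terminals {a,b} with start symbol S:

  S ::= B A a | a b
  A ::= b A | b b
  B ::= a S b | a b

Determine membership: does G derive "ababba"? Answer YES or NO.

CNF form of G:
  S -> B X3 | T1 T0
  A -> T0 A | T0 T0
  B -> T1 T0 | T1 X2
  T0 -> b
  T1 -> a
  X2 -> S T0
  X3 -> A T1

CYK fill:
  T[0,0] 'a' = {T1}  orig:{}
  T[1,1] 'b' = {T0}  orig:{}
  T[2,2] 'a' = {T1}  orig:{}
  T[3,3] 'b' = {T0}  orig:{}
  T[4,4] 'b' = {T0}  orig:{}
  T[5,5] 'a' = {T1}  orig:{}
  T[0,1] 'ab' = {B,S}
  T[1,2] 'ba' = ∅
  T[2,3] 'ab' = {B,S}
  T[3,4] 'bb' = {A}
  T[4,5] 'ba' = ∅
  T[0,2] 'aba' = ∅
  T[1,3] 'bab' = ∅
  T[2,4] 'abb' = {X2}  orig:{}
  T[3,5] 'bba' = {X3}  orig:{}
  T[0,3] 'abab' = ∅
  T[1,4] 'babb' = ∅
  T[2,5] 'abba' = ∅
  T[0,4] 'ababb' = ∅
  T[1,5] 'babba' = ∅
  T[0,5] 'ababba' = ∅

S ∉ T[0,5] ⇒ NO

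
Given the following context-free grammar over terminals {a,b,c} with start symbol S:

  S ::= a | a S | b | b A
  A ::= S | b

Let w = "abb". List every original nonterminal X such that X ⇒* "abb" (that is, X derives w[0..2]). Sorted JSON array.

Convert to CNF:
  S -> T0 S | T1 A | a | b
  A -> T0 S | T1 A | a | b
  T0 -> a
  T1 -> b

CYK fill — only the sub-triangle for w[0..2]:
  cell(0,0) a: {A,S,T0}  orig:{A,S}
  cell(1,1) b: {A,S,T1}  orig:{A,S}
  cell(2,2) b: {A,S,T1}  orig:{A,S}
  cell(0,1) ab: {A,S}
  cell(1,2) bb: {A,S}
  cell(0,2) abb: {A,S}

Original NTs in T[0,2] deriving "abb": ["A", "S"]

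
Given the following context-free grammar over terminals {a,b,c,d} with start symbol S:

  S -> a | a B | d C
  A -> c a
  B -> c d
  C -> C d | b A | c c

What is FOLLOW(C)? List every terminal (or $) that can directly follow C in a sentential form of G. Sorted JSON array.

FIRST sets, iterate to fixpoint:
pass 1:
  A via A→c a: +{c}
  B via B→c d: +{c}
  C via C→b A: +{b}
  C via C→c c: +{c}
  S via S→a: +{a}
  S via S→d C: +{d}
  FIRST(S)={a,d}  FIRST(A)={c}  FIRST(B)={c}  FIRST(C)={b,c}
pass 2: — fixpoint
  FIRST(S)={a,d}  FIRST(A)={c}  FIRST(B)={c}  FIRST(C)={b,c}

FOLLOW iteration:
seed FOLLOW(S) with $
round 1:
  C→C d: FOLLOW(C) ⊇ FIRST(d) = {d}; new: +{d}
  C→b A: FOLLOW(A) ⊇ FOLLOW(C) ⊇ {d}; new: +{d}
  S→a B: FOLLOW(B) ⊇ FOLLOW(S) ⊇ {$}; new: +{$}
  S→d C: FOLLOW(C) ⊇ FOLLOW(S) ⊇ {$}; new: +{$}
  FOLLOW[S]={$}  FOLLOW[A]={d}  FOLLOW[B]={$}  FOLLOW[C]={$,d}
round 2:
  C→b A: FOLLOW(A) ⊇ FOLLOW(C) ⊇ {$,d}; new: +{$}
  FOLLOW[S]={$}  FOLLOW[A]={$,d}  FOLLOW[B]={$}  FOLLOW[C]={$,d}
round 3: (no change)
  FOLLOW[S]={$}  FOLLOW[A]={$,d}  FOLLOW[B]={$}  FOLLOW[C]={$,d}

FOLLOW(C) = ["$", "d"]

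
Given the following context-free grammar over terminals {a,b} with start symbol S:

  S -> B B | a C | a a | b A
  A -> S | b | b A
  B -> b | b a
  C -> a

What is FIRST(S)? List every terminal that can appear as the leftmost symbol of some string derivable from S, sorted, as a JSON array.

Compute FIRST by fixpoint:
pass 1:
  A via A→b: +{b}
  B via B→b: +{b}
  C via C→a: +{a}
  S via S→B B: +{b}
  S via S→a C: +{a}
  S: {a,b}  A: {b}  B: {b}  C: {a}
pass 2:
  A via A→S: +{a}
  S: {a,b}  A: {a,b}  B: {b}  C: {a}
pass 3: (no change)
  S: {a,b}  A: {a,b}  B: {b}  C: {a}

FIRST(S) = ["a", "b"]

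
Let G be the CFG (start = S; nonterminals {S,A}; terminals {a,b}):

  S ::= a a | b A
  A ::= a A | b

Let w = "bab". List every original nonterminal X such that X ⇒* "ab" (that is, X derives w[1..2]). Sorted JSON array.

Convert to CNF:
  S -> T0 T0 | T1 A
  A -> T0 A | b
  T0 -> a
  T1 -> b

CYK table (by increasing span) — only the sub-triangle for w[1..2]:
  T[1,1] 'a' = {T0}  orig:{}
  T[2,2] 'b' = {A,T1}  orig:{A}
  T[1,2] 'ab' = {A}

Original NTs in T[1,2] deriving "ab": ["A"]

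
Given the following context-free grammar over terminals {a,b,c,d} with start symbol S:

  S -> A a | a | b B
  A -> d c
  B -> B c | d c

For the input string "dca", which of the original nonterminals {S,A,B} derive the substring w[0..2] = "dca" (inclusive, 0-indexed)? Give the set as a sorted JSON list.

CNF form of G:
  S -> A T2 | T3 B | a
  A -> T0 T1
  B -> B T1 | T0 T1
  T0 -> d
  T1 -> c
  T2 -> a
  T3 -> b

Fill CYK table bottom-up — only the sub-triangle for w[0..2]:
  [0..0]={T0}  "d"  orig:{}
  [1..1]={T1}  "c"  orig:{}
  [2..2]={S,T2}  "a"  orig:{S}
  [0..1]={A,B}  "dc"
  [1..2]=∅  "ca"
  [0..2]={S}  "dca"

Original NTs in T[0,2] deriving "dca": ["S"]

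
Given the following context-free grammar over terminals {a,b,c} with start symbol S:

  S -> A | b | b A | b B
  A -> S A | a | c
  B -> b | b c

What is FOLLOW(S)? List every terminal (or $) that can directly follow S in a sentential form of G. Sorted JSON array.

Compute FIRST by fixpoint:
[1]
  A via A→a: +{a}
  A via A→c: +{c}
  B via B→b: +{b}
  S via S→A: +{a,c}
  S via S→b: +{b}
  FIRST[S]={a,b,c}  FIRST[A]={a,c}  FIRST[B]={b}
[2]
  A via A→S A: +{b}
  FIRST[S]={a,b,c}  FIRST[A]={a,b,c}  FIRST[B]={b}
[3] (stable)
  FIRST[S]={a,b,c}  FIRST[A]={a,b,c}  FIRST[B]={b}

FOLLOW iteration:
initialize: $ ∈ FOLLOW(S)
[1]
  A→S A: FOLLOW(S) ⊇ FIRST(A) = {a,b,c}; new: +{a,b,c}
  S→A: FOLLOW(A) ⊇ FOLLOW(S) ⊇ {$,a,b,c}; new: +{$,a,b,c}
  S→b B: FOLLOW(B) ⊇ FOLLOW(S) ⊇ {$,a,b,c}; new: +{$,a,b,c}
  FOLLOW[S]={$,a,b,c}  FOLLOW[A]={$,a,b,c}  FOLLOW[B]={$,a,b,c}
[2] (stable)
  FOLLOW[S]={$,a,b,c}  FOLLOW[A]={$,a,b,c}  FOLLOW[B]={$,a,b,c}

FOLLOW(S) = ["$", "a", "b", "c"]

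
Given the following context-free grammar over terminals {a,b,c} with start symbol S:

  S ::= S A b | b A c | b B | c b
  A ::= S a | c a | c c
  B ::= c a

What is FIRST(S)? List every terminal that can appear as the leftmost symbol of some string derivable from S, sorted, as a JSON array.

FIRST sets, iterate to fixpoint:
pass 1:
  A via A→c a: +{c}
  B via B→c a: +{c}
  S via S→b A c: +{b}
  S via S→c b: +{c}
  FIRST[S]={b,c}  FIRST[A]={c}  FIRST[B]={c}
pass 2:
  A via A→S a: +{b}
  FIRST[S]={b,c}  FIRST[A]={b,c}  FIRST[B]={c}
pass 3: (no change)
  FIRST[S]={b,c}  FIRST[A]={b,c}  FIRST[B]={c}

FIRST(S) = ["b", "c"]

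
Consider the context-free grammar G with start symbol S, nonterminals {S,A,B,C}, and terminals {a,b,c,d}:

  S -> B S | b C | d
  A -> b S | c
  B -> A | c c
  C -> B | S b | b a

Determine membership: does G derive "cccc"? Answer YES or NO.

Convert to CNF:
  S -> B S | T0 C | d
  A -> T0 S | c
  B -> T0 S | T1 T1 | c
  C -> S T0 | T0 S | T0 T2 | T1 T1 | c
  T0 -> b
  T1 -> c
  T2 -> a

CYK fill:
  [0..0]={A,B,C,T1}  "c"  orig:{A,B,C}
  [1..1]={A,B,C,T1}  "c"  orig:{A,B,C}
  [2..2]={A,B,C,T1}  "c"  orig:{A,B,C}
  [3..3]={A,B,C,T1}  "c"  orig:{A,B,C}
  [0..1]={B,C}  "cc"
  [1..2]={B,C}  "cc"
  [2..3]={B,C}  "cc"
  [0..2]=∅  "ccc"
  [1..3]=∅  "ccc"
  [0..3]=∅  "cccc"

S ∉ T[0,3] ⇒ NO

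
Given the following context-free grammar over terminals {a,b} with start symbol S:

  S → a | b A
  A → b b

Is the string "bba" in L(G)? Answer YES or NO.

CNF form of G:
  S -> T0 A | a
  A -> T0 T0
  T0 -> b

CYK table (by increasing span):
  [0..0]={T0}  "b"  orig:{}
  [1..1]={T0}  "b"  orig:{}
  [2..2]={S}  "a"
  [0..1]={A}  "bb"
  [1..2]=∅  "ba"
  [0..2]=∅  "bba"

S ∉ T[0,2] ⇒ NO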